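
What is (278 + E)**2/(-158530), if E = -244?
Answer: -578/79265 ≈ -0.0072920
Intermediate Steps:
(278 + E)**2/(-158530) = (278 - 244)**2/(-158530) = 34**2*(-1/158530) = 1156*(-1/158530) = -578/79265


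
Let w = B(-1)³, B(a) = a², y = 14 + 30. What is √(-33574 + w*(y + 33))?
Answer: I*√33497 ≈ 183.02*I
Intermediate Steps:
y = 44
w = 1 (w = ((-1)²)³ = 1³ = 1)
√(-33574 + w*(y + 33)) = √(-33574 + 1*(44 + 33)) = √(-33574 + 1*77) = √(-33574 + 77) = √(-33497) = I*√33497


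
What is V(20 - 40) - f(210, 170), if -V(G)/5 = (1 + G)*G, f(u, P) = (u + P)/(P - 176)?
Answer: -5510/3 ≈ -1836.7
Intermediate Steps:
f(u, P) = (P + u)/(-176 + P)
V(G) = -5*G*(1 + G) (V(G) = -5*(1 + G)*G = -5*G*(1 + G))
V(20 - 40) - f(210, 170) = -5*(20 - 40)*(1 + (20 - 40)) - (170 + 210)/(-176 + 170) = -5*(-20)*(1 - 20) - 380/(-6) = -5*(-20)*(-19) - (-1)*380/6 = -1900 - 1*(-190/3) = -1900 + 190/3 = -5510/3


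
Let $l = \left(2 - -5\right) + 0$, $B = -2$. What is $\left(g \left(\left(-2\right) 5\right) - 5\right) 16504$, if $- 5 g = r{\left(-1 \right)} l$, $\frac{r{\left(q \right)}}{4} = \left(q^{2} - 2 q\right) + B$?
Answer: $841704$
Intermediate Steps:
$l = 7$ ($l = \left(2 + 5\right) + 0 = 7 + 0 = 7$)
$r{\left(q \right)} = -8 - 8 q + 4 q^{2}$ ($r{\left(q \right)} = 4 \left(\left(q^{2} - 2 q\right) - 2\right) = 4 \left(-2 + q^{2} - 2 q\right) = -8 - 8 q + 4 q^{2}$)
$g = - \frac{28}{5}$ ($g = - \frac{\left(-8 - -8 + 4 \left(-1\right)^{2}\right) 7}{5} = - \frac{\left(-8 + 8 + 4 \cdot 1\right) 7}{5} = - \frac{\left(-8 + 8 + 4\right) 7}{5} = - \frac{4 \cdot 7}{5} = \left(- \frac{1}{5}\right) 28 = - \frac{28}{5} \approx -5.6$)
$\left(g \left(\left(-2\right) 5\right) - 5\right) 16504 = \left(- \frac{28 \left(\left(-2\right) 5\right)}{5} - 5\right) 16504 = \left(\left(- \frac{28}{5}\right) \left(-10\right) - 5\right) 16504 = \left(56 - 5\right) 16504 = 51 \cdot 16504 = 841704$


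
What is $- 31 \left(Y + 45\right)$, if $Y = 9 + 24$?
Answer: $-2418$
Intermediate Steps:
$Y = 33$
$- 31 \left(Y + 45\right) = - 31 \left(33 + 45\right) = \left(-31\right) 78 = -2418$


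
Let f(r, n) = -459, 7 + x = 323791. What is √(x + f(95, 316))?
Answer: 15*√1437 ≈ 568.62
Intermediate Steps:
x = 323784 (x = -7 + 323791 = 323784)
√(x + f(95, 316)) = √(323784 - 459) = √323325 = 15*√1437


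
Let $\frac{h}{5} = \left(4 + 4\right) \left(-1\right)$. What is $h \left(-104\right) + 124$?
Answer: $4284$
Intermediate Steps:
$h = -40$ ($h = 5 \left(4 + 4\right) \left(-1\right) = 5 \cdot 8 \left(-1\right) = 5 \left(-8\right) = -40$)
$h \left(-104\right) + 124 = \left(-40\right) \left(-104\right) + 124 = 4160 + 124 = 4284$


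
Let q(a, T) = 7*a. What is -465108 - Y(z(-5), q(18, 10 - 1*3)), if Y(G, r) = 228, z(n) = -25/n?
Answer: -465336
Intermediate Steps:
-465108 - Y(z(-5), q(18, 10 - 1*3)) = -465108 - 1*228 = -465108 - 228 = -465336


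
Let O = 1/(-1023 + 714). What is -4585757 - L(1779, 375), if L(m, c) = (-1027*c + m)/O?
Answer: -123039671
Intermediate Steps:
O = -1/309 (O = 1/(-309) = -1/309 ≈ -0.0032362)
L(m, c) = -309*m + 317343*c (L(m, c) = (-1027*c + m)/(-1/309) = (m - 1027*c)*(-309) = -309*m + 317343*c)
-4585757 - L(1779, 375) = -4585757 - (-309*1779 + 317343*375) = -4585757 - (-549711 + 119003625) = -4585757 - 1*118453914 = -4585757 - 118453914 = -123039671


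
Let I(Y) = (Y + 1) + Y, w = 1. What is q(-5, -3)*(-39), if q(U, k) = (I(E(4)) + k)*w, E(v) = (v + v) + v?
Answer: -858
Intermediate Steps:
E(v) = 3*v (E(v) = 2*v + v = 3*v)
I(Y) = 1 + 2*Y (I(Y) = (1 + Y) + Y = 1 + 2*Y)
q(U, k) = 25 + k (q(U, k) = ((1 + 2*(3*4)) + k)*1 = ((1 + 2*12) + k)*1 = ((1 + 24) + k)*1 = (25 + k)*1 = 25 + k)
q(-5, -3)*(-39) = (25 - 3)*(-39) = 22*(-39) = -858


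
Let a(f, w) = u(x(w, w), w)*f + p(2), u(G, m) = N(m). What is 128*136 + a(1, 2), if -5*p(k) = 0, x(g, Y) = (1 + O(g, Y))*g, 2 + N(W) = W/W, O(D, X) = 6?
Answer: 17407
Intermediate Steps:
N(W) = -1 (N(W) = -2 + W/W = -2 + 1 = -1)
x(g, Y) = 7*g (x(g, Y) = (1 + 6)*g = 7*g)
p(k) = 0 (p(k) = -⅕*0 = 0)
u(G, m) = -1
a(f, w) = -f (a(f, w) = -f + 0 = -f)
128*136 + a(1, 2) = 128*136 - 1*1 = 17408 - 1 = 17407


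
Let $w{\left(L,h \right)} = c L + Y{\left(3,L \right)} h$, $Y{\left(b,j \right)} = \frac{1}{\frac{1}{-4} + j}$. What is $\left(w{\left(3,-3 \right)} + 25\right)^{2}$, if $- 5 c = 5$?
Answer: $\frac{52900}{121} \approx 437.19$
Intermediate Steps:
$Y{\left(b,j \right)} = \frac{1}{- \frac{1}{4} + j}$
$c = -1$ ($c = \left(- \frac{1}{5}\right) 5 = -1$)
$w{\left(L,h \right)} = - L + \frac{4 h}{-1 + 4 L}$ ($w{\left(L,h \right)} = - L + \frac{4}{-1 + 4 L} h = - L + \frac{4 h}{-1 + 4 L}$)
$\left(w{\left(3,-3 \right)} + 25\right)^{2} = \left(\frac{4 \left(-3\right) - 3 \left(-1 + 4 \cdot 3\right)}{-1 + 4 \cdot 3} + 25\right)^{2} = \left(\frac{-12 - 3 \left(-1 + 12\right)}{-1 + 12} + 25\right)^{2} = \left(\frac{-12 - 3 \cdot 11}{11} + 25\right)^{2} = \left(\frac{-12 - 33}{11} + 25\right)^{2} = \left(\frac{1}{11} \left(-45\right) + 25\right)^{2} = \left(- \frac{45}{11} + 25\right)^{2} = \left(\frac{230}{11}\right)^{2} = \frac{52900}{121}$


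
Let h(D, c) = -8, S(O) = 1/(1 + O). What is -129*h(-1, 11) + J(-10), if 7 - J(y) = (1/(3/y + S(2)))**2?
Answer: 139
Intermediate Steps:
J(y) = 7 - 1/(1/3 + 3/y)**2 (J(y) = 7 - (1/(3/y + 1/(1 + 2)))**2 = 7 - (1/(3/y + 1/3))**2 = 7 - (1/(1/3 + 3/y))**2 = 7 - 1/(1/3 + 3/y)**2)
-129*h(-1, 11) + J(-10) = -129*(-8) + (7 - 9*(-10)**2/(9 - 10)**2) = 1032 + (7 - 9*100/(-1)**2) = 1032 + (7 - 9*100*1) = 1032 + (7 - 900) = 1032 - 893 = 139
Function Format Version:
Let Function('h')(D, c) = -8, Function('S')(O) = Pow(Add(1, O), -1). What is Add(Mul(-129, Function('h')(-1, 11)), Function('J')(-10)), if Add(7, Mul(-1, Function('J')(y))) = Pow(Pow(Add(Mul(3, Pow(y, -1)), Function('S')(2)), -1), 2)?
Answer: 139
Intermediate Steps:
Function('J')(y) = Add(7, Mul(-1, Pow(Add(Rational(1, 3), Mul(3, Pow(y, -1))), -2))) (Function('J')(y) = Add(7, Mul(-1, Pow(Pow(Add(Mul(3, Pow(y, -1)), Pow(Add(1, 2), -1)), -1), 2))) = Add(7, Mul(-1, Pow(Pow(Add(Mul(3, Pow(y, -1)), Pow(3, -1)), -1), 2))) = Add(7, Mul(-1, Pow(Pow(Add(Mul(3, Pow(y, -1)), Rational(1, 3)), -1), 2))) = Add(7, Mul(-1, Pow(Pow(Add(Rational(1, 3), Mul(3, Pow(y, -1))), -1), 2))) = Add(7, Mul(-1, Pow(Add(Rational(1, 3), Mul(3, Pow(y, -1))), -2))))
Add(Mul(-129, Function('h')(-1, 11)), Function('J')(-10)) = Add(Mul(-129, -8), Add(7, Mul(-9, Pow(-10, 2), Pow(Add(9, -10), -2)))) = Add(1032, Add(7, Mul(-9, 100, Pow(-1, -2)))) = Add(1032, Add(7, Mul(-9, 100, 1))) = Add(1032, Add(7, -900)) = Add(1032, -893) = 139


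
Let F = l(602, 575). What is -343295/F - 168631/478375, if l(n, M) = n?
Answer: -3821517709/6697250 ≈ -570.61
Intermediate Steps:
F = 602
-343295/F - 168631/478375 = -343295/602 - 168631/478375 = -3821517709/6697250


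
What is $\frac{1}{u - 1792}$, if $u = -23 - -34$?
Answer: $- \frac{1}{1781} \approx -0.00056148$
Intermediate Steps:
$u = 11$ ($u = -23 + 34 = 11$)
$\frac{1}{u - 1792} = \frac{1}{11 - 1792} = \frac{1}{-1781} = - \frac{1}{1781}$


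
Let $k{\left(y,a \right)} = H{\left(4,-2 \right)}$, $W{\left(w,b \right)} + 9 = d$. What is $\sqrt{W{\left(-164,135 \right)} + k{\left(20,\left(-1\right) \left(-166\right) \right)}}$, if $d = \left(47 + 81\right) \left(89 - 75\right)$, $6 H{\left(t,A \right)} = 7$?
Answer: $\frac{\sqrt{64230}}{6} \approx 42.239$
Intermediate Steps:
$H{\left(t,A \right)} = \frac{7}{6}$ ($H{\left(t,A \right)} = \frac{1}{6} \cdot 7 = \frac{7}{6}$)
$d = 1792$ ($d = 128 \cdot 14 = 1792$)
$W{\left(w,b \right)} = 1783$ ($W{\left(w,b \right)} = -9 + 1792 = 1783$)
$k{\left(y,a \right)} = \frac{7}{6}$
$\sqrt{W{\left(-164,135 \right)} + k{\left(20,\left(-1\right) \left(-166\right) \right)}} = \sqrt{1783 + \frac{7}{6}} = \sqrt{\frac{10705}{6}} = \frac{\sqrt{64230}}{6}$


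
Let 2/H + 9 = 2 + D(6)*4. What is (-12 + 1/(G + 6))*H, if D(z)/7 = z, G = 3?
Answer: -214/1449 ≈ -0.14769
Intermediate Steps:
D(z) = 7*z
H = 2/161 (H = 2/(-9 + (2 + (7*6)*4)) = 2/(-9 + (2 + 42*4)) = 2/(-9 + (2 + 168)) = 2/(-9 + 170) = 2/161 ≈ 0.012422)
(-12 + 1/(G + 6))*H = (-12 + 1/(3 + 6))*(2/161) = (-12 + 1/9)*(2/161) = -107/9*2/161 = -214/1449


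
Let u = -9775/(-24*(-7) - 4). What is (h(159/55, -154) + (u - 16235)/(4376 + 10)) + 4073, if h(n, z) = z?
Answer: 165663533/42312 ≈ 3915.3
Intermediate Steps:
u = -9775/164 (u = -9775/(168 - 4) = -9775/164 ≈ -59.604)
(h(159/55, -154) + (u - 16235)/(4376 + 10)) + 4073 = (-154 + (-9775/164 - 16235)/(4376 + 10)) + 4073 = (-154 - 2672315/164/4386) + 4073 = (-154 - 2672315/164*1/4386) + 4073 = (-154 - 157195/42312) + 4073 = -6673243/42312 + 4073 = 165663533/42312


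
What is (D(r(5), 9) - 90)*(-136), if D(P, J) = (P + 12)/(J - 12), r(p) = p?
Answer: 39032/3 ≈ 13011.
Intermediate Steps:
D(P, J) = (12 + P)/(-12 + J)
(D(r(5), 9) - 90)*(-136) = ((12 + 5)/(-12 + 9) - 90)*(-136) = (17/(-3) - 90)*(-136) = (-1/3*17 - 90)*(-136) = (-17/3 - 90)*(-136) = -287/3*(-136) = 39032/3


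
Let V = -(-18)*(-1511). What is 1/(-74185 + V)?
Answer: -1/101383 ≈ -9.8636e-6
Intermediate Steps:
V = -27198 (V = -1*27198 = -27198)
1/(-74185 + V) = 1/(-74185 - 27198) = 1/(-101383) = -1/101383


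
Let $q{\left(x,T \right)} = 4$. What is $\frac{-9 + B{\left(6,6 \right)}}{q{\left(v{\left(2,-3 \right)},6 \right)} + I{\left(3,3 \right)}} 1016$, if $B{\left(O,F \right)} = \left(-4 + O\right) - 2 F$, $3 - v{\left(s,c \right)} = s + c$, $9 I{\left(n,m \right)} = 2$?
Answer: $-4572$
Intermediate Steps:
$I{\left(n,m \right)} = \frac{2}{9}$ ($I{\left(n,m \right)} = \frac{1}{9} \cdot 2 = \frac{2}{9}$)
$v{\left(s,c \right)} = 3 - c - s$ ($v{\left(s,c \right)} = 3 - \left(s + c\right) = 3 - \left(c + s\right) = 3 - c - s$)
$B{\left(O,F \right)} = -4 + O - 2 F$
$\frac{-9 + B{\left(6,6 \right)}}{q{\left(v{\left(2,-3 \right)},6 \right)} + I{\left(3,3 \right)}} 1016 = \frac{-9 - 10}{4 + \frac{2}{9}} \cdot 1016 = \frac{-9 - 10}{\frac{38}{9}} \cdot 1016 = \left(-9 - 10\right) \frac{9}{38} \cdot 1016 = \left(-19\right) \frac{9}{38} \cdot 1016 = \left(- \frac{9}{2}\right) 1016 = -4572$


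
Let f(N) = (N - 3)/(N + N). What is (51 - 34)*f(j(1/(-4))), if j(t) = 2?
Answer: -17/4 ≈ -4.2500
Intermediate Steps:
f(N) = (-3 + N)/(2*N) (f(N) = (-3 + N)/((2*N)) = (-3 + N)*(1/(2*N)) = (-3 + N)/(2*N))
(51 - 34)*f(j(1/(-4))) = (51 - 34)*((½)*(-3 + 2)/2) = 17*((½)*(½)*(-1)) = 17*(-¼) = -17/4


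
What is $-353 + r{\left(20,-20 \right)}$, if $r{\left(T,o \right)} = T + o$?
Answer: $-353$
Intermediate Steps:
$-353 + r{\left(20,-20 \right)} = -353 + \left(20 - 20\right) = -353 + 0 = -353$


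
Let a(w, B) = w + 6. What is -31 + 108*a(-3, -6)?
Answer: 293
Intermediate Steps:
a(w, B) = 6 + w
-31 + 108*a(-3, -6) = -31 + 108*(6 - 3) = -31 + 108*3 = -31 + 324 = 293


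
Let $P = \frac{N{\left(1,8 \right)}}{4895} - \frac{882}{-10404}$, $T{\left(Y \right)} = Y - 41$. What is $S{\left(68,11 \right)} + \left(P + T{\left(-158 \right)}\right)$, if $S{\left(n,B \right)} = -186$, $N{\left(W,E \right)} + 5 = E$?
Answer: $- \frac{1089042761}{2829310} \approx -384.91$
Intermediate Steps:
$N{\left(W,E \right)} = -5 + E$
$T{\left(Y \right)} = -41 + Y$ ($T{\left(Y \right)} = Y - 41 = -41 + Y$)
$P = \frac{241589}{2829310}$ ($P = \frac{-5 + 8}{4895} - \frac{882}{-10404} = 3 \cdot \frac{1}{4895} - - \frac{49}{578} = \frac{3}{4895} + \frac{49}{578} = \frac{241589}{2829310} \approx 0.085388$)
$S{\left(68,11 \right)} + \left(P + T{\left(-158 \right)}\right) = -186 + \left(\frac{241589}{2829310} - 199\right) = -186 - \frac{562791101}{2829310} = - \frac{1089042761}{2829310}$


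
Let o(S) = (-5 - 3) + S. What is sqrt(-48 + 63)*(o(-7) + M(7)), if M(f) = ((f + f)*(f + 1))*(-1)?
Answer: -127*sqrt(15) ≈ -491.87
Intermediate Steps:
o(S) = -8 + S
M(f) = -2*f*(1 + f) (M(f) = ((2*f)*(1 + f))*(-1) = (2*f*(1 + f))*(-1) = -2*f*(1 + f))
sqrt(-48 + 63)*(o(-7) + M(7)) = sqrt(-48 + 63)*((-8 - 7) - 2*7*(1 + 7)) = sqrt(15)*(-15 - 2*7*8) = sqrt(15)*(-15 - 112) = sqrt(15)*(-127) = -127*sqrt(15)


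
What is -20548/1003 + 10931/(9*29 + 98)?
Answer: 3587061/360077 ≈ 9.9619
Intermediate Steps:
-20548/1003 + 10931/(9*29 + 98) = -20548*1/1003 + 10931/(261 + 98) = -20548/1003 + 10931/359 = 3587061/360077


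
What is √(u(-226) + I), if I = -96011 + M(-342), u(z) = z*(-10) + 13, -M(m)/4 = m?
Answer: I*√92370 ≈ 303.92*I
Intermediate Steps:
M(m) = -4*m
u(z) = 13 - 10*z (u(z) = -10*z + 13 = 13 - 10*z)
I = -94643 (I = -96011 - 4*(-342) = -96011 + 1368 = -94643)
√(u(-226) + I) = √((13 - 10*(-226)) - 94643) = √((13 + 2260) - 94643) = √(2273 - 94643) = √(-92370) = I*√92370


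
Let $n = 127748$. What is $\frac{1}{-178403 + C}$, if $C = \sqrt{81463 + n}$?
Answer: $- \frac{178403}{31827421198} - \frac{\sqrt{209211}}{31827421198} \approx -5.6197 \cdot 10^{-6}$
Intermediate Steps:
$C = \sqrt{209211}$ ($C = \sqrt{81463 + 127748} = \sqrt{209211} \approx 457.4$)
$\frac{1}{-178403 + C} = \frac{1}{-178403 + \sqrt{209211}}$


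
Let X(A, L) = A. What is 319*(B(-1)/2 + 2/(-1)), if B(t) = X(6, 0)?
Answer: 319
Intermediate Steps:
B(t) = 6
319*(B(-1)/2 + 2/(-1)) = 319*(6/2 + 2/(-1)) = 319*(6*(½) + 2*(-1)) = 319*(3 - 2) = 319*1 = 319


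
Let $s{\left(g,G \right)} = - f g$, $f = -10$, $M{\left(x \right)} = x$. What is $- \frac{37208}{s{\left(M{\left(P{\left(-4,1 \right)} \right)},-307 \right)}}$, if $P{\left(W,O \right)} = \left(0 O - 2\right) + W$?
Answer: $\frac{9302}{15} \approx 620.13$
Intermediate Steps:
$P{\left(W,O \right)} = -2 + W$ ($P{\left(W,O \right)} = \left(0 - 2\right) + W = -2 + W$)
$s{\left(g,G \right)} = 10 g$ ($s{\left(g,G \right)} = - \left(-10\right) g = 10 g$)
$- \frac{37208}{s{\left(M{\left(P{\left(-4,1 \right)} \right)},-307 \right)}} = - \frac{37208}{10 \left(-2 - 4\right)} = - \frac{37208}{10 \left(-6\right)} = - \frac{37208}{-60} = \left(-37208\right) \left(- \frac{1}{60}\right) = \frac{9302}{15}$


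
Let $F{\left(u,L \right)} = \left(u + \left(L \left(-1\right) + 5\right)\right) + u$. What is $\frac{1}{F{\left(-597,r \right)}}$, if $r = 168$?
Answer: $- \frac{1}{1357} \approx -0.00073692$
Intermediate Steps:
$F{\left(u,L \right)} = 5 - L + 2 u$ ($F{\left(u,L \right)} = \left(u - \left(-5 + L\right)\right) + u = \left(5 + u - L\right) + u = 5 - L + 2 u$)
$\frac{1}{F{\left(-597,r \right)}} = \frac{1}{5 - 168 + 2 \left(-597\right)} = \frac{1}{5 - 168 - 1194} = \frac{1}{-1357} = - \frac{1}{1357}$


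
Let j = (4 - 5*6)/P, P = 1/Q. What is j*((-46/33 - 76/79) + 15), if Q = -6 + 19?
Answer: -11141494/2607 ≈ -4273.7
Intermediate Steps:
Q = 13
P = 1/13 ≈ 0.076923
j = -338 (j = (4 - 5*6)/(1/13) = (4 - 30)*13 = -26*13 = -338)
j*((-46/33 - 76/79) + 15) = -338*((-46/33 - 76/79) + 15) = -338*(-6142/2607 + 15) = -338*32963/2607 = -11141494/2607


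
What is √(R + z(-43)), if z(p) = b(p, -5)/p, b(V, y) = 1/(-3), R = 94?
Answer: √1564383/129 ≈ 9.6958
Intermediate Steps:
b(V, y) = -⅓
z(p) = -1/(3*p)
√(R + z(-43)) = √(94 - ⅓/(-43)) = √(94 - ⅓*(-1/43)) = √(94 + 1/129) = √(12127/129) = √1564383/129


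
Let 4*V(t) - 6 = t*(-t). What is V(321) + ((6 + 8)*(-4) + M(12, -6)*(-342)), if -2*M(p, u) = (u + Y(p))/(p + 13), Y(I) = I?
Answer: -2577371/100 ≈ -25774.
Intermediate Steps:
V(t) = 3/2 - t²/4 (V(t) = 3/2 + (t*(-t))/4 = 3/2 + (-t²)/4 = 3/2 - t²/4)
M(p, u) = -(p + u)/(2*(13 + p)) (M(p, u) = -(u + p)/(2*(p + 13)) = -(p + u)/(2*(13 + p)))
V(321) + ((6 + 8)*(-4) + M(12, -6)*(-342)) = (3/2 - ¼*321²) + ((6 + 8)*(-4) + ((-1*12 - 1*(-6))/(2*(13 + 12)))*(-342)) = (3/2 - ¼*103041) + (14*(-4) + ((½)*(-12 + 6)/25)*(-342)) = (3/2 - 103041/4) + (-56 + ((½)*(1/25)*(-6))*(-342)) = -103035/4 + (-56 - 3/25*(-342)) = -103035/4 + (-56 + 1026/25) = -103035/4 - 374/25 = -2577371/100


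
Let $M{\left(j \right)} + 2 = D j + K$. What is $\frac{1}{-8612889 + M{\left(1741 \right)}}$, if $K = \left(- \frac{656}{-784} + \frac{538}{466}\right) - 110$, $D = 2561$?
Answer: $- \frac{11417}{47429620366} \approx -2.4071 \cdot 10^{-7}$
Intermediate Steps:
$K = - \frac{1233136}{11417}$ ($K = \left(\left(-656\right) \left(- \frac{1}{784}\right) + 538 \cdot \frac{1}{466}\right) - 110 = \left(\frac{41}{49} + \frac{269}{233}\right) - 110 = \frac{22734}{11417} - 110 = - \frac{1233136}{11417} \approx -108.01$)
$M{\left(j \right)} = - \frac{1255970}{11417} + 2561 j$ ($M{\left(j \right)} = -2 + \left(2561 j - \frac{1233136}{11417}\right) = -2 + \left(- \frac{1233136}{11417} + 2561 j\right) = - \frac{1255970}{11417} + 2561 j$)
$\frac{1}{-8612889 + M{\left(1741 \right)}} = \frac{1}{-8612889 + \left(- \frac{1255970}{11417} + 2561 \cdot 1741\right)} = \frac{1}{-8612889 + \left(- \frac{1255970}{11417} + 4458701\right)} = \frac{1}{-8612889 + \frac{50903733347}{11417}} = \frac{1}{- \frac{47429620366}{11417}} = - \frac{11417}{47429620366}$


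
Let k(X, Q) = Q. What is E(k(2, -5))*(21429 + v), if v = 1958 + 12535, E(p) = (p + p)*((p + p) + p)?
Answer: 5388300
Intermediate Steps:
E(p) = 6*p**2 (E(p) = (2*p)*(2*p + p) = (2*p)*(3*p) = 6*p**2)
v = 14493
E(k(2, -5))*(21429 + v) = (6*(-5)**2)*(21429 + 14493) = (6*25)*35922 = 150*35922 = 5388300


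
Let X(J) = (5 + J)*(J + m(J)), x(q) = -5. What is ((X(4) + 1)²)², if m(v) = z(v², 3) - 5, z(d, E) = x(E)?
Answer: 7890481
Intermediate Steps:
z(d, E) = -5
m(v) = -10 (m(v) = -5 - 5 = -10)
X(J) = (-10 + J)*(5 + J) (X(J) = (5 + J)*(J - 10) = (5 + J)*(-10 + J) = (-10 + J)*(5 + J))
((X(4) + 1)²)² = (((-50 + 4² - 5*4) + 1)²)² = (((-50 + 16 - 20) + 1)²)² = ((-54 + 1)²)² = ((-53)²)² = 2809² = 7890481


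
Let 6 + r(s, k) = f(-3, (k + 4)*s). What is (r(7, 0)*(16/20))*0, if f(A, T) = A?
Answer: 0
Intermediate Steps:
r(s, k) = -9 (r(s, k) = -6 - 3 = -9)
(r(7, 0)*(16/20))*0 = -144/20*0 = -9*⅘*0 = -36/5*0 = 0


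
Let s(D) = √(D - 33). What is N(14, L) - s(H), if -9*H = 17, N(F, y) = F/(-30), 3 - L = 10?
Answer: -7/15 - I*√314/3 ≈ -0.46667 - 5.9067*I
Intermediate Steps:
L = -7 (L = 3 - 1*10 = 3 - 10 = -7)
N(F, y) = -F/30 (N(F, y) = F*(-1/30) = -F/30)
H = -17/9 (H = -⅑*17 = -17/9 ≈ -1.8889)
s(D) = √(-33 + D)
N(14, L) - s(H) = -1/30*14 - √(-33 - 17/9) = -7/15 - √(-314/9) = -7/15 - I*√314/3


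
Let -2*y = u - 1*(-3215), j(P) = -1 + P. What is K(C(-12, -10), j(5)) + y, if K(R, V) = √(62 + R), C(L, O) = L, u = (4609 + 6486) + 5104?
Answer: -9707 + 5*√2 ≈ -9699.9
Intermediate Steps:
u = 16199 (u = 11095 + 5104 = 16199)
y = -9707 (y = -(16199 - 1*(-3215))/2 = -(16199 + 3215)/2 = -½*19414 = -9707)
K(C(-12, -10), j(5)) + y = √(62 - 12) - 9707 = √50 - 9707 = 5*√2 - 9707 = -9707 + 5*√2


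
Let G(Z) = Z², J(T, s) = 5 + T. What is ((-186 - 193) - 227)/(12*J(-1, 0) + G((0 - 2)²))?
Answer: -303/32 ≈ -9.4688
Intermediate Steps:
((-186 - 193) - 227)/(12*J(-1, 0) + G((0 - 2)²)) = ((-186 - 193) - 227)/(12*(5 - 1) + ((0 - 2)²)²) = (-379 - 227)/(12*4 + ((-2)²)²) = -606/(48 + 4²) = -606/(48 + 16) = -606/64 = -606*1/64 = -303/32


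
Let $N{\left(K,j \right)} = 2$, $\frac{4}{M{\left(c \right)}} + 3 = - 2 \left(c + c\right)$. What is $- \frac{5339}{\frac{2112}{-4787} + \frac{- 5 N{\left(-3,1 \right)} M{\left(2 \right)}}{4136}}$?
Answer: $\frac{145347168791}{11987009} \approx 12125.0$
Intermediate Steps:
$M{\left(c \right)} = \frac{4}{-3 - 4 c}$ ($M{\left(c \right)} = \frac{4}{-3 - 2 \left(c + c\right)} = \frac{4}{-3 - 2 \cdot 2 c} = \frac{4}{-3 - 4 c}$)
$- \frac{5339}{\frac{2112}{-4787} + \frac{- 5 N{\left(-3,1 \right)} M{\left(2 \right)}}{4136}} = - \frac{5339}{\frac{2112}{-4787} + \frac{\left(-5\right) 2 \left(- \frac{4}{3 + 4 \cdot 2}\right)}{4136}} = - \frac{5339}{2112 \left(- \frac{1}{4787}\right) + - 10 \left(- \frac{4}{3 + 8}\right) \frac{1}{4136}} = - \frac{5339}{- \frac{2112}{4787} + - 10 \left(- \frac{4}{11}\right) \frac{1}{4136}} = - \frac{5339}{- \frac{2112}{4787} + - 10 \left(\left(-4\right) \frac{1}{11}\right) \frac{1}{4136}} = - \frac{5339}{- \frac{2112}{4787} + \left(-10\right) \left(- \frac{4}{11}\right) \frac{1}{4136}} = - \frac{5339}{- \frac{2112}{4787} + \frac{40}{11} \cdot \frac{1}{4136}} = - \frac{5339}{- \frac{2112}{4787} + \frac{5}{5687}} = - \frac{5339}{- \frac{11987009}{27223669}} = \left(-5339\right) \left(- \frac{27223669}{11987009}\right) = \frac{145347168791}{11987009}$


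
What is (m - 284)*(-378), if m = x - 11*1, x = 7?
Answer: 108864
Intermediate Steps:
m = -4 (m = 7 - 11*1 = 7 - 11 = -4)
(m - 284)*(-378) = (-4 - 284)*(-378) = -288*(-378) = 108864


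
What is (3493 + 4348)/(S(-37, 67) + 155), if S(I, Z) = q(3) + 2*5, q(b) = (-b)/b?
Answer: 7841/164 ≈ 47.811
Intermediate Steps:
q(b) = -1
S(I, Z) = 9 (S(I, Z) = -1 + 2*5 = -1 + 10 = 9)
(3493 + 4348)/(S(-37, 67) + 155) = (3493 + 4348)/(9 + 155) = 7841/164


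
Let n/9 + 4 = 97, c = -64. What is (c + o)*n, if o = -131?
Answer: -163215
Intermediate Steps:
n = 837 (n = -36 + 9*97 = -36 + 873 = 837)
(c + o)*n = (-64 - 131)*837 = -195*837 = -163215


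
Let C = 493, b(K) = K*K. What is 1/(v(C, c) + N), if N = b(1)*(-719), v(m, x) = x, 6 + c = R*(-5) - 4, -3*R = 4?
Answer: -3/2167 ≈ -0.0013844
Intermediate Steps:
R = -4/3 (R = -1/3*4 = -4/3 ≈ -1.3333)
b(K) = K**2
c = -10/3 (c = -6 + (-4/3*(-5) - 4) = -6 + (20/3 - 4) = -6 + 8/3 = -10/3 ≈ -3.3333)
N = -719 (N = 1**2*(-719) = 1*(-719) = -719)
1/(v(C, c) + N) = 1/(-10/3 - 719) = 1/(-2167/3) = -3/2167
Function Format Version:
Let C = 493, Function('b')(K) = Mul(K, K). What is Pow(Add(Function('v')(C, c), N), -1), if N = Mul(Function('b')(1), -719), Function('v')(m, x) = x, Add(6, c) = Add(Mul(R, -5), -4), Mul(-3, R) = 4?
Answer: Rational(-3, 2167) ≈ -0.0013844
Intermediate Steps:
R = Rational(-4, 3) (R = Mul(Rational(-1, 3), 4) = Rational(-4, 3) ≈ -1.3333)
Function('b')(K) = Pow(K, 2)
c = Rational(-10, 3) (c = Add(-6, Add(Mul(Rational(-4, 3), -5), -4)) = Add(-6, Add(Rational(20, 3), -4)) = Add(-6, Rational(8, 3)) = Rational(-10, 3) ≈ -3.3333)
N = -719 (N = Mul(Pow(1, 2), -719) = Mul(1, -719) = -719)
Pow(Add(Function('v')(C, c), N), -1) = Pow(Add(Rational(-10, 3), -719), -1) = Pow(Rational(-2167, 3), -1) = Rational(-3, 2167)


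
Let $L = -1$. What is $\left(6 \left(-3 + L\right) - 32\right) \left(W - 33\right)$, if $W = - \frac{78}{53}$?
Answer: $\frac{102312}{53} \approx 1930.4$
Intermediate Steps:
$W = - \frac{78}{53}$ ($W = \left(-78\right) \frac{1}{53} = - \frac{78}{53} \approx -1.4717$)
$\left(6 \left(-3 + L\right) - 32\right) \left(W - 33\right) = \left(6 \left(-3 - 1\right) - 32\right) \left(- \frac{78}{53} - 33\right) = \left(6 \left(-4\right) - 32\right) \left(- \frac{78}{53} - 33\right) = \left(-24 - 32\right) \left(- \frac{1827}{53}\right) = \left(-56\right) \left(- \frac{1827}{53}\right) = \frac{102312}{53}$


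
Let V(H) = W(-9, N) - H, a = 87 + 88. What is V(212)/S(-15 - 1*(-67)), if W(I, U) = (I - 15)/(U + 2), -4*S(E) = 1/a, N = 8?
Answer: 150080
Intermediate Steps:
a = 175
S(E) = -1/700 (S(E) = -¼/175 = -¼*1/175 = -1/700)
W(I, U) = (-15 + I)/(2 + U)
V(H) = -12/5 - H (V(H) = (-15 - 9)/(2 + 8) - H = -24/10 - H = (⅒)*(-24) - H = -12/5 - H)
V(212)/S(-15 - 1*(-67)) = (-12/5 - 1*212)/(-1/700) = (-12/5 - 212)*(-700) = -1072/5*(-700) = 150080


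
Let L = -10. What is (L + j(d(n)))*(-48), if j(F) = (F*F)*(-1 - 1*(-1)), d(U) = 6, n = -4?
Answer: 480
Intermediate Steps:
j(F) = 0 (j(F) = F**2*(-1 + 1) = F**2*0 = 0)
(L + j(d(n)))*(-48) = (-10 + 0)*(-48) = -10*(-48) = 480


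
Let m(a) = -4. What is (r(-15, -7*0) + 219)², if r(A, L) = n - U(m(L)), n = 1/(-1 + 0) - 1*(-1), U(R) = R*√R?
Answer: 47897 + 3504*I ≈ 47897.0 + 3504.0*I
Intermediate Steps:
U(R) = R^(3/2)
n = 0 (n = 1/(-1) + 1 = -1 + 1 = 0)
r(A, L) = 8*I (r(A, L) = 0 - (-4)^(3/2) = 0 - (-8)*I = 0 + 8*I = 8*I)
(r(-15, -7*0) + 219)² = (8*I + 219)² = (219 + 8*I)²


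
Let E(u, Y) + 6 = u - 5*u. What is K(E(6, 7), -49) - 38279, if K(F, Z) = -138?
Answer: -38417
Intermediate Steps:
E(u, Y) = -6 - 4*u (E(u, Y) = -6 + (u - 5*u) = -6 - 4*u)
K(E(6, 7), -49) - 38279 = -138 - 38279 = -38417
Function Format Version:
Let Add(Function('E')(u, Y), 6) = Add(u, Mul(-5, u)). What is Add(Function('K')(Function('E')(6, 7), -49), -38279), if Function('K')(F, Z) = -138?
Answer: -38417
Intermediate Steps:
Function('E')(u, Y) = Add(-6, Mul(-4, u)) (Function('E')(u, Y) = Add(-6, Add(u, Mul(-5, u))) = Add(-6, Mul(-4, u)))
Add(Function('K')(Function('E')(6, 7), -49), -38279) = Add(-138, -38279) = -38417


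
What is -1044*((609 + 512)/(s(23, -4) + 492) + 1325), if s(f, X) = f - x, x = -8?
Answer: -724636224/523 ≈ -1.3855e+6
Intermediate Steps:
s(f, X) = 8 + f (s(f, X) = f - 1*(-8) = f + 8 = 8 + f)
-1044*((609 + 512)/(s(23, -4) + 492) + 1325) = -1044*((609 + 512)/((8 + 23) + 492) + 1325) = -1044*(1121/(31 + 492) + 1325) = -1044*(1121/523 + 1325) = -1044*694096/523 = -724636224/523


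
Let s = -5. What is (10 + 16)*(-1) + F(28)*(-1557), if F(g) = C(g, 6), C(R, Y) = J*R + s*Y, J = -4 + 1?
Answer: 177472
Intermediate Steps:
J = -3
C(R, Y) = -5*Y - 3*R (C(R, Y) = -3*R - 5*Y = -5*Y - 3*R)
F(g) = -30 - 3*g (F(g) = -5*6 - 3*g = -30 - 3*g)
(10 + 16)*(-1) + F(28)*(-1557) = (10 + 16)*(-1) + (-30 - 3*28)*(-1557) = 26*(-1) + (-30 - 84)*(-1557) = -26 - 114*(-1557) = -26 + 177498 = 177472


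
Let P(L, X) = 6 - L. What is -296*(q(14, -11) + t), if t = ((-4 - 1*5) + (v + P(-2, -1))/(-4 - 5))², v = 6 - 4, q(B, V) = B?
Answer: -2786840/81 ≈ -34405.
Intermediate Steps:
v = 2
t = 8281/81 (t = ((-4 - 1*5) + (2 + (6 - 1*(-2)))/(-4 - 5))² = ((-4 - 5) + (2 + (6 + 2))/(-9))² = (-9 + (2 + 8)*(-⅑))² = (-9 + 10*(-⅑))² = (-9 - 10/9)² = (-91/9)² = 8281/81 ≈ 102.23)
-296*(q(14, -11) + t) = -296*(14 + 8281/81) = -296*9415/81 = -2786840/81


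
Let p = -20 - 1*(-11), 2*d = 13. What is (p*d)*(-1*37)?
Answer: 4329/2 ≈ 2164.5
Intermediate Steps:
d = 13/2 (d = (1/2)*13 = 13/2 ≈ 6.5000)
p = -9 (p = -20 + 11 = -9)
(p*d)*(-1*37) = (-9*13/2)*(-1*37) = -117/2*(-37) = 4329/2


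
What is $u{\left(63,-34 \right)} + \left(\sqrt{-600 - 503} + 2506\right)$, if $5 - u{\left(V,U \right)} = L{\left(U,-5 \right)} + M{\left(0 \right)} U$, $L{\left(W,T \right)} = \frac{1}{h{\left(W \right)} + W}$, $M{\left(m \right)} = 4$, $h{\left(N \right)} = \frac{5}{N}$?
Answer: $\frac{3073201}{1161} + i \sqrt{1103} \approx 2647.0 + 33.211 i$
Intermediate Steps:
$L{\left(W,T \right)} = \frac{1}{W + \frac{5}{W}}$ ($L{\left(W,T \right)} = \frac{1}{\frac{5}{W} + W} = \frac{1}{W + \frac{5}{W}}$)
$u{\left(V,U \right)} = 5 - 4 U - \frac{U}{5 + U^{2}}$ ($u{\left(V,U \right)} = 5 - \left(\frac{U}{5 + U^{2}} + 4 U\right) = 5 - \left(4 U + \frac{U}{5 + U^{2}}\right) = 5 - 4 U - \frac{U}{5 + U^{2}}$)
$u{\left(63,-34 \right)} + \left(\sqrt{-600 - 503} + 2506\right) = \frac{\left(-1\right) \left(-34\right) + \left(5 + \left(-34\right)^{2}\right) \left(5 - -136\right)}{5 + \left(-34\right)^{2}} + \left(\sqrt{-600 - 503} + 2506\right) = \frac{34 + \left(5 + 1156\right) \left(5 + 136\right)}{5 + 1156} + \left(\sqrt{-1103} + 2506\right) = \frac{34 + 1161 \cdot 141}{1161} + \left(i \sqrt{1103} + 2506\right) = \frac{34 + 163701}{1161} + \left(2506 + i \sqrt{1103}\right) = \frac{1}{1161} \cdot 163735 + \left(2506 + i \sqrt{1103}\right) = \frac{163735}{1161} + \left(2506 + i \sqrt{1103}\right) = \frac{3073201}{1161} + i \sqrt{1103}$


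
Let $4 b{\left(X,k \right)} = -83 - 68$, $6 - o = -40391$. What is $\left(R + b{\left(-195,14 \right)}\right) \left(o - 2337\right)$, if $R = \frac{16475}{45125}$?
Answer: $- \frac{513655857}{361} \approx -1.4229 \cdot 10^{6}$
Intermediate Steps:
$o = 40397$ ($o = 6 - -40391 = 6 + 40391 = 40397$)
$b{\left(X,k \right)} = - \frac{151}{4}$ ($b{\left(X,k \right)} = \frac{-83 - 68}{4} = \frac{1}{4} \left(-151\right) = - \frac{151}{4}$)
$R = \frac{659}{1805}$ ($R = 16475 \cdot \frac{1}{45125} = \frac{659}{1805} \approx 0.3651$)
$\left(R + b{\left(-195,14 \right)}\right) \left(o - 2337\right) = \left(\frac{659}{1805} - \frac{151}{4}\right) \left(40397 - 2337\right) = \left(- \frac{269919}{7220}\right) 38060 = - \frac{513655857}{361}$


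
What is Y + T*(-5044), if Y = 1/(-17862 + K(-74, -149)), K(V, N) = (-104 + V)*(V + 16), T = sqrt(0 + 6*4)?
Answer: -1/7538 - 10088*sqrt(6) ≈ -24710.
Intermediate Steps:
T = 2*sqrt(6) (T = sqrt(0 + 24) = sqrt(24) = 2*sqrt(6) ≈ 4.8990)
K(V, N) = (-104 + V)*(16 + V)
Y = -1/7538 (Y = 1/(-17862 + (-1664 + (-74)**2 - 88*(-74))) = 1/(-17862 + (-1664 + 5476 + 6512)) = 1/(-17862 + 10324) = 1/(-7538) = -1/7538 ≈ -0.00013266)
Y + T*(-5044) = -1/7538 + (2*sqrt(6))*(-5044) = -1/7538 - 10088*sqrt(6)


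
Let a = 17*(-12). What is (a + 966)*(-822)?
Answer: -626364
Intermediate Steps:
a = -204
(a + 966)*(-822) = (-204 + 966)*(-822) = 762*(-822) = -626364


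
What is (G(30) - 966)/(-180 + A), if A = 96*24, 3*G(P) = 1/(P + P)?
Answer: -173879/382320 ≈ -0.45480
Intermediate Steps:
G(P) = 1/(6*P) (G(P) = 1/(3*(P + P)) = 1/(3*((2*P))) = (1/(2*P))/3 = 1/(6*P))
A = 2304
(G(30) - 966)/(-180 + A) = ((⅙)/30 - 966)/(-180 + 2304) = ((⅙)*(1/30) - 966)/2124 = (1/180 - 966)*(1/2124) = -173879/180*1/2124 = -173879/382320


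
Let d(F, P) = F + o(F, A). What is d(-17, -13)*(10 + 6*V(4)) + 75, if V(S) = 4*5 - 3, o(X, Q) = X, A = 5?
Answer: -3733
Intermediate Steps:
V(S) = 17 (V(S) = 20 - 3 = 17)
d(F, P) = 2*F (d(F, P) = F + F = 2*F)
d(-17, -13)*(10 + 6*V(4)) + 75 = (2*(-17))*(10 + 6*17) + 75 = -34*(10 + 102) + 75 = -34*112 + 75 = -3808 + 75 = -3733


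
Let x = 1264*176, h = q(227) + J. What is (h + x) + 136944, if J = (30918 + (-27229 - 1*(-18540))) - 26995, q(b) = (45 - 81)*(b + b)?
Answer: 338298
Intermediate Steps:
q(b) = -72*b
J = -4766 (J = (30918 + (-27229 + 18540)) - 26995 = (30918 - 8689) - 26995 = 22229 - 26995 = -4766)
h = -21110 (h = -72*227 - 4766 = -16344 - 4766 = -21110)
x = 222464
(h + x) + 136944 = (-21110 + 222464) + 136944 = 201354 + 136944 = 338298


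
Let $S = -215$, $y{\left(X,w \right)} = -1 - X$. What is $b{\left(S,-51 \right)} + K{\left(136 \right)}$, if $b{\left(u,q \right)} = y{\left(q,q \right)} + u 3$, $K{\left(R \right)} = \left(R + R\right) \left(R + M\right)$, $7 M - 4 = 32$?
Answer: $\frac{264571}{7} \approx 37796.0$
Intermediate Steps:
$M = \frac{36}{7}$ ($M = \frac{4}{7} + \frac{1}{7} \cdot 32 = \frac{4}{7} + \frac{32}{7} = \frac{36}{7} \approx 5.1429$)
$K{\left(R \right)} = 2 R \left(\frac{36}{7} + R\right)$ ($K{\left(R \right)} = \left(R + R\right) \left(R + \frac{36}{7}\right) = 2 R \left(\frac{36}{7} + R\right)$)
$b{\left(u,q \right)} = -1 - q + 3 u$ ($b{\left(u,q \right)} = \left(-1 - q\right) + u 3 = \left(-1 - q\right) + 3 u = -1 - q + 3 u$)
$b{\left(S,-51 \right)} + K{\left(136 \right)} = \left(-1 - -51 + 3 \left(-215\right)\right) + \frac{2}{7} \cdot 136 \left(36 + 7 \cdot 136\right) = \left(-1 + 51 - 645\right) + \frac{2}{7} \cdot 136 \left(36 + 952\right) = -595 + \frac{2}{7} \cdot 136 \cdot 988 = -595 + \frac{268736}{7} = \frac{264571}{7}$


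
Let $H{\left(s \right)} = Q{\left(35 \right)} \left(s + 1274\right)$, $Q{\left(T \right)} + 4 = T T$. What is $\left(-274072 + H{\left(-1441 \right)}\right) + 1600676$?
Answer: $1122697$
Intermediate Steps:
$Q{\left(T \right)} = -4 + T^{2}$ ($Q{\left(T \right)} = -4 + T T = -4 + T^{2}$)
$H{\left(s \right)} = 1555554 + 1221 s$ ($H{\left(s \right)} = \left(-4 + 35^{2}\right) \left(s + 1274\right) = \left(-4 + 1225\right) \left(1274 + s\right) = 1221 \left(1274 + s\right) = 1555554 + 1221 s$)
$\left(-274072 + H{\left(-1441 \right)}\right) + 1600676 = \left(-274072 + \left(1555554 + 1221 \left(-1441\right)\right)\right) + 1600676 = \left(-274072 + \left(1555554 - 1759461\right)\right) + 1600676 = \left(-274072 - 203907\right) + 1600676 = -477979 + 1600676 = 1122697$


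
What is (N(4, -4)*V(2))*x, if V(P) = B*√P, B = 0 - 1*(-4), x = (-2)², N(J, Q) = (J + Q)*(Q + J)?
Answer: 0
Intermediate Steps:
N(J, Q) = (J + Q)² (N(J, Q) = (J + Q)*(J + Q) = (J + Q)²)
x = 4
B = 4 (B = 0 + 4 = 4)
V(P) = 4*√P
(N(4, -4)*V(2))*x = ((4 - 4)²*(4*√2))*4 = (0²*(4*√2))*4 = (0*(4*√2))*4 = 0*4 = 0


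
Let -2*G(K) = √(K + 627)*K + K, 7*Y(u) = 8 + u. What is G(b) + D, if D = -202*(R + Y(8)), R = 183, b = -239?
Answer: -522315/14 + 239*√97 ≈ -34954.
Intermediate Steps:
Y(u) = 8/7 + u/7 (Y(u) = (8 + u)/7 = 8/7 + u/7)
D = -261994/7 (D = -202*(183 + (8/7 + (⅐)*8)) = -202*(183 + (8/7 + 8/7)) = -202*(183 + 16/7) = -202*1297/7 = -261994/7 ≈ -37428.)
G(K) = -K/2 - K*√(627 + K)/2 (G(K) = -(√(K + 627)*K + K)/2 = -(√(627 + K)*K + K)/2 = -(K*√(627 + K) + K)/2 = -(K + K*√(627 + K))/2 = -K/2 - K*√(627 + K)/2)
G(b) + D = -½*(-239)*(1 + √(627 - 239)) - 261994/7 = -½*(-239)*(1 + √388) - 261994/7 = -½*(-239)*(1 + 2*√97) - 261994/7 = (239/2 + 239*√97) - 261994/7 = -522315/14 + 239*√97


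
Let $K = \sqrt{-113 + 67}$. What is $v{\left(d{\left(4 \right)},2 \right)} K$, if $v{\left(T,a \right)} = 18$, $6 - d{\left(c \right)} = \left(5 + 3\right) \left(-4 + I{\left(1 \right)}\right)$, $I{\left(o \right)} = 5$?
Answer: $18 i \sqrt{46} \approx 122.08 i$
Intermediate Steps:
$d{\left(c \right)} = -2$ ($d{\left(c \right)} = 6 - \left(5 + 3\right) \left(-4 + 5\right) = 6 - 8 \cdot 1 = 6 - 8 = -2$)
$K = i \sqrt{46}$ ($K = \sqrt{-46} = i \sqrt{46} \approx 6.7823 i$)
$v{\left(d{\left(4 \right)},2 \right)} K = 18 i \sqrt{46}$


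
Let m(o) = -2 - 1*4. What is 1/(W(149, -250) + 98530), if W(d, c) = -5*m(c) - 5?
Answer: 1/98555 ≈ 1.0147e-5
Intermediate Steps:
m(o) = -6 (m(o) = -2 - 4 = -6)
W(d, c) = 25 (W(d, c) = -5*(-6) - 5 = 30 - 5 = 25)
1/(W(149, -250) + 98530) = 1/(25 + 98530) = 1/98555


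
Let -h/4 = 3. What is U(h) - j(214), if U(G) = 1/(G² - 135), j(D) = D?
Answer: -1925/9 ≈ -213.89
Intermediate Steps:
h = -12 (h = -4*3 = -12)
U(G) = 1/(-135 + G²)
U(h) - j(214) = 1/(-135 + (-12)²) - 1*214 = 1/(-135 + 144) - 214 = 1/9 - 214 = ⅑ - 214 = -1925/9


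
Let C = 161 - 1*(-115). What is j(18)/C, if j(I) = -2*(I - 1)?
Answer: -17/138 ≈ -0.12319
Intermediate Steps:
C = 276 (C = 161 + 115 = 276)
j(I) = 2 - 2*I (j(I) = -2*(-1 + I) = 2 - 2*I)
j(18)/C = (2 - 2*18)/276 = (2 - 36)*(1/276) = -34*1/276 = -17/138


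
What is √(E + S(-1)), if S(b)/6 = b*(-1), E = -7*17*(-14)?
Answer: 2*√418 ≈ 40.890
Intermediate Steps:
E = 1666 (E = -119*(-14) = 1666)
S(b) = -6*b (S(b) = 6*(b*(-1)) = 6*(-b) = -6*b)
√(E + S(-1)) = √(1666 - 6*(-1)) = √(1666 + 6) = √1672 = 2*√418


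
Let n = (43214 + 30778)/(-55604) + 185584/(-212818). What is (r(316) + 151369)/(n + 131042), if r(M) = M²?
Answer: 371609886848525/193832955467104 ≈ 1.9172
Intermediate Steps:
n = -3258255274/1479191509 (n = 73992*(-1/55604) + 185584*(-1/212818) = -18498/13901 - 92792/106409 = -3258255274/1479191509 ≈ -2.2027)
(r(316) + 151369)/(n + 131042) = (316² + 151369)/(-3258255274/1479191509 + 131042) = (99856 + 151369)/(193832955467104/1479191509) = 251225*(1479191509/193832955467104) = 371609886848525/193832955467104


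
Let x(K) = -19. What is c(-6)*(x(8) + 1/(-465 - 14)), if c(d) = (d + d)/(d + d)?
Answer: -9102/479 ≈ -19.002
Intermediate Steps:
c(d) = 1 (c(d) = (2*d)/((2*d)) = (2*d)*(1/(2*d)) = 1)
c(-6)*(x(8) + 1/(-465 - 14)) = 1*(-19 + 1/(-465 - 14)) = 1*(-19 + 1/(-479)) = 1*(-19 - 1/479) = 1*(-9102/479) = -9102/479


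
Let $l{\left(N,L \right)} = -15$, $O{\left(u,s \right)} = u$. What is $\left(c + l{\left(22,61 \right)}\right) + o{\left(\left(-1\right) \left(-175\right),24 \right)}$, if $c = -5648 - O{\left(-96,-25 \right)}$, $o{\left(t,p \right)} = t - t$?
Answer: $-5567$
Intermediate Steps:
$o{\left(t,p \right)} = 0$
$c = -5552$ ($c = -5648 - -96 = -5648 + 96 = -5552$)
$\left(c + l{\left(22,61 \right)}\right) + o{\left(\left(-1\right) \left(-175\right),24 \right)} = \left(-5552 - 15\right) + 0 = -5567 + 0 = -5567$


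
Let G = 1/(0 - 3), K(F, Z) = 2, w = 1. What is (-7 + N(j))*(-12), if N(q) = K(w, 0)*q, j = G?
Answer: 92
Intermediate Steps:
G = -1/3 (G = 1/(-3) = -1/3 ≈ -0.33333)
j = -1/3 ≈ -0.33333
N(q) = 2*q
(-7 + N(j))*(-12) = (-7 + 2*(-1/3))*(-12) = (-7 - 2/3)*(-12) = -23/3*(-12) = 92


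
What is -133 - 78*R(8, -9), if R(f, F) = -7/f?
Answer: -259/4 ≈ -64.750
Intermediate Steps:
-133 - 78*R(8, -9) = -133 - (-546)/8 = -133 - 78*(-7/8) = -133 + 273/4 = -259/4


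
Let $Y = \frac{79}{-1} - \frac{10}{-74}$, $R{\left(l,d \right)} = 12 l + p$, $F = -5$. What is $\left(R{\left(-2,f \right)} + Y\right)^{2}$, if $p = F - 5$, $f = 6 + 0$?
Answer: $\frac{17438976}{1369} \approx 12738.0$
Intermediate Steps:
$f = 6$
$p = -10$ ($p = -5 - 5 = -10$)
$R{\left(l,d \right)} = -10 + 12 l$ ($R{\left(l,d \right)} = 12 l - 10 = -10 + 12 l$)
$Y = - \frac{2918}{37}$ ($Y = 79 \left(-1\right) - - \frac{5}{37} = -79 + \frac{5}{37} = - \frac{2918}{37} \approx -78.865$)
$\left(R{\left(-2,f \right)} + Y\right)^{2} = \left(\left(-10 + 12 \left(-2\right)\right) - \frac{2918}{37}\right)^{2} = \left(\left(-10 - 24\right) - \frac{2918}{37}\right)^{2} = \left(-34 - \frac{2918}{37}\right)^{2} = \left(- \frac{4176}{37}\right)^{2} = \frac{17438976}{1369}$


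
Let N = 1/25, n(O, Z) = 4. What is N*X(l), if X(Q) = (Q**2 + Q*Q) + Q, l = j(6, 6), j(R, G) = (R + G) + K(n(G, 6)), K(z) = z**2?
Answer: 1596/25 ≈ 63.840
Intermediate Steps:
j(R, G) = 16 + G + R (j(R, G) = (R + G) + 4**2 = (G + R) + 16 = 16 + G + R)
l = 28 (l = 16 + 6 + 6 = 28)
X(Q) = Q + 2*Q**2 (X(Q) = (Q**2 + Q**2) + Q = 2*Q**2 + Q = Q + 2*Q**2)
N = 1/25 ≈ 0.040000
N*X(l) = (28*(1 + 2*28))/25 = (28*(1 + 56))/25 = (28*57)/25 = (1/25)*1596 = 1596/25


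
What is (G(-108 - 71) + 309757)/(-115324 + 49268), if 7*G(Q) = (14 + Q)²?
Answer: -548881/115598 ≈ -4.7482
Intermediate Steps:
G(Q) = (14 + Q)²/7
(G(-108 - 71) + 309757)/(-115324 + 49268) = ((14 + (-108 - 71))²/7 + 309757)/(-115324 + 49268) = ((14 - 179)²/7 + 309757)/(-66056) = ((⅐)*(-165)² + 309757)*(-1/66056) = ((⅐)*27225 + 309757)*(-1/66056) = (27225/7 + 309757)*(-1/66056) = (2195524/7)*(-1/66056) = -548881/115598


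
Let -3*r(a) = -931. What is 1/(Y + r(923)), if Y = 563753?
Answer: 3/1692190 ≈ 1.7729e-6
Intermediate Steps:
r(a) = 931/3 (r(a) = -1/3*(-931) = 931/3)
1/(Y + r(923)) = 1/(563753 + 931/3) = 1/(1692190/3) = 3/1692190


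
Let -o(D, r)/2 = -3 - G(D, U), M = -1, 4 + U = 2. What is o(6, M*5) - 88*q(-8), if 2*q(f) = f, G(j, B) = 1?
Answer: 360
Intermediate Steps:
U = -2 (U = -4 + 2 = -2)
q(f) = f/2
o(D, r) = 8 (o(D, r) = -2*(-3 - 1*1) = -2*(-3 - 1) = -2*(-4) = 8)
o(6, M*5) - 88*q(-8) = 8 - 44*(-8) = 8 - 88*(-4) = 8 + 352 = 360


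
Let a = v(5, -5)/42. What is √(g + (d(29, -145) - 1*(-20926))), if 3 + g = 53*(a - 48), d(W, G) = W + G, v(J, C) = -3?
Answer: √3578806/14 ≈ 135.13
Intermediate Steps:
a = -1/14 (a = -3/42 = -3*1/42 = -1/14 ≈ -0.071429)
d(W, G) = G + W
g = -35711/14 (g = -3 + 53*(-1/14 - 48) = -3 + 53*(-673/14) = -3 - 35669/14 = -35711/14 ≈ -2550.8)
√(g + (d(29, -145) - 1*(-20926))) = √(-35711/14 + ((-145 + 29) - 1*(-20926))) = √(-35711/14 + (-116 + 20926)) = √(-35711/14 + 20810) = √(255629/14) = √3578806/14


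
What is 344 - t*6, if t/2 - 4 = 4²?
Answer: 104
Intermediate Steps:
t = 40 (t = 8 + 2*4² = 8 + 2*16 = 8 + 32 = 40)
344 - t*6 = 344 - 40*6 = 344 - 1*240 = 344 - 240 = 104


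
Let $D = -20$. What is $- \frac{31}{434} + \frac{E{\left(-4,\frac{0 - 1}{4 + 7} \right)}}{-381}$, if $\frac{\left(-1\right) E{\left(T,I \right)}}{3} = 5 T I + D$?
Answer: $- \frac{4197}{19558} \approx -0.21459$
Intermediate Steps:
$E{\left(T,I \right)} = 60 - 15 I T$ ($E{\left(T,I \right)} = - 3 \left(5 T I - 20\right) = - 3 \left(5 I T - 20\right) = - 3 \left(-20 + 5 I T\right) = 60 - 15 I T$)
$- \frac{31}{434} + \frac{E{\left(-4,\frac{0 - 1}{4 + 7} \right)}}{-381} = - \frac{31}{434} + \frac{60 - 15 \frac{0 - 1}{4 + 7} \left(-4\right)}{-381} = \left(-31\right) \frac{1}{434} + \left(60 - 15 \left(- \frac{1}{11}\right) \left(-4\right)\right) \left(- \frac{1}{381}\right) = - \frac{1}{14} + \left(60 - 15 \left(\left(-1\right) \frac{1}{11}\right) \left(-4\right)\right) \left(- \frac{1}{381}\right) = - \frac{1}{14} + \left(60 - \left(- \frac{15}{11}\right) \left(-4\right)\right) \left(- \frac{1}{381}\right) = - \frac{1}{14} + \left(60 - \frac{60}{11}\right) \left(- \frac{1}{381}\right) = - \frac{1}{14} + \frac{600}{11} \left(- \frac{1}{381}\right) = - \frac{1}{14} - \frac{200}{1397} = - \frac{4197}{19558}$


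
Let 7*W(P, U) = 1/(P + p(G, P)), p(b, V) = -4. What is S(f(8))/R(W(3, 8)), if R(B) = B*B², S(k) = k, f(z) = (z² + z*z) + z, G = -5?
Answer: -46648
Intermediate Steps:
f(z) = z + 2*z² (f(z) = (z² + z²) + z = 2*z² + z = z + 2*z²)
W(P, U) = 1/(7*(-4 + P)) (W(P, U) = 1/(7*(P - 4)) = 1/(7*(-4 + P)))
R(B) = B³
S(f(8))/R(W(3, 8)) = (8*(1 + 2*8))/((1/(7*(-4 + 3)))³) = (8*(1 + 16))/(((⅐)/(-1))³) = (8*17)/(((⅐)*(-1))³) = 136/((-⅐)³) = 136/(-1/343) = 136*(-343) = -46648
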